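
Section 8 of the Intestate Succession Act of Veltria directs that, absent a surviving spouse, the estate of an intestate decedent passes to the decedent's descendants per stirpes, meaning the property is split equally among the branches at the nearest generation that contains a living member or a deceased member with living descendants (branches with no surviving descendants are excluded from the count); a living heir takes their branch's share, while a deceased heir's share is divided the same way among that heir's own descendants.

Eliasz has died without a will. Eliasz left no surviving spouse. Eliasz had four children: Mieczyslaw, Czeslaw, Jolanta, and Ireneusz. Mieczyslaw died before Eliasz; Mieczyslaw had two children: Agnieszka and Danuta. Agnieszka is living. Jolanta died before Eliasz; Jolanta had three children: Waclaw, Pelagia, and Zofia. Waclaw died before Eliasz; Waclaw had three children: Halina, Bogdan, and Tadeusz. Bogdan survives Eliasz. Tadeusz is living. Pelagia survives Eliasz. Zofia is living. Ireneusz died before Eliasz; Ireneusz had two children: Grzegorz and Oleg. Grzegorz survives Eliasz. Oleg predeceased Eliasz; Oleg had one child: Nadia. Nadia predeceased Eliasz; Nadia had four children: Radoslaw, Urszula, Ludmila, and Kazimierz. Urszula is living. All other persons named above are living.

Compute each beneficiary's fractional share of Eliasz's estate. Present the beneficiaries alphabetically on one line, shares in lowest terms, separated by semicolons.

There is no surviving spouse, so the entire estate passes to Eliasz's descendants per stirpes.
The estate is divided into 4 equal shares of 1/4 among Mieczyslaw, Czeslaw, Jolanta, Ireneusz.
Mieczyslaw predeceased; the 1/4 allotted to Mieczyslaw's branch passes to Mieczyslaw's issue by representation.
The 1/4 is divided into 2 equal shares of 1/8 among Agnieszka, Danuta.
Agnieszka is living and takes 1/8.
Danuta is living and takes 1/8.
Czeslaw is living and takes 1/4.
Jolanta predeceased; the 1/4 allotted to Jolanta's branch passes to Jolanta's issue by representation.
The 1/4 is divided into 3 equal shares of 1/12 among Waclaw, Pelagia, Zofia.
Waclaw predeceased; the 1/12 allotted to Waclaw's branch passes to Waclaw's issue by representation.
The 1/12 is divided into 3 equal shares of 1/36 among Halina, Bogdan, Tadeusz.
Halina is living and takes 1/36.
Bogdan is living and takes 1/36.
Tadeusz is living and takes 1/36.
Pelagia is living and takes 1/12.
Zofia is living and takes 1/12.
Ireneusz predeceased; the 1/4 allotted to Ireneusz's branch passes to Ireneusz's issue by representation.
The 1/4 is divided into 2 equal shares of 1/8 among Grzegorz, Oleg.
Grzegorz is living and takes 1/8.
Oleg predeceased; the 1/8 allotted to Oleg's branch passes to Oleg's issue by representation.
Nadia's line is the sole branch at this level, so the full 1/8 passes to Nadia's issue by representation.
The 1/8 is divided into 4 equal shares of 1/32 among Radoslaw, Urszula, Ludmila, Kazimierz.
Radoslaw is living and takes 1/32.
Urszula is living and takes 1/32.
Ludmila is living and takes 1/32.
Kazimierz is living and takes 1/32.

Agnieszka 1/8; Bogdan 1/36; Czeslaw 1/4; Danuta 1/8; Grzegorz 1/8; Halina 1/36; Kazimierz 1/32; Ludmila 1/32; Pelagia 1/12; Radoslaw 1/32; Tadeusz 1/36; Urszula 1/32; Zofia 1/12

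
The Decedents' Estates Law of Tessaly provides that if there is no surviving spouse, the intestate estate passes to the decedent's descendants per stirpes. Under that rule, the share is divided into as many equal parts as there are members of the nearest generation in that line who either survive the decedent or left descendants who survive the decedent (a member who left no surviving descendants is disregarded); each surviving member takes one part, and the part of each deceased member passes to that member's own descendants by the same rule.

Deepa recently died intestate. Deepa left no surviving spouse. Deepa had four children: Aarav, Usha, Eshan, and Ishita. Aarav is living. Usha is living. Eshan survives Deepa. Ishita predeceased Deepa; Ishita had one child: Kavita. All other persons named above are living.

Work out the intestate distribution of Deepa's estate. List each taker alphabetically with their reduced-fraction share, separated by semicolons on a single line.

There is no surviving spouse, so the entire estate passes to Deepa's descendants per stirpes.
The estate is divided into 4 equal shares of 1/4 among Aarav, Usha, Eshan, Ishita.
Aarav is living and takes 1/4.
Usha is living and takes 1/4.
Eshan is living and takes 1/4.
Ishita predeceased; the 1/4 allotted to Ishita's branch passes to Ishita's issue by representation.
Kavita is the sole taker at this level and receives the full 1/4.

Aarav 1/4; Eshan 1/4; Kavita 1/4; Usha 1/4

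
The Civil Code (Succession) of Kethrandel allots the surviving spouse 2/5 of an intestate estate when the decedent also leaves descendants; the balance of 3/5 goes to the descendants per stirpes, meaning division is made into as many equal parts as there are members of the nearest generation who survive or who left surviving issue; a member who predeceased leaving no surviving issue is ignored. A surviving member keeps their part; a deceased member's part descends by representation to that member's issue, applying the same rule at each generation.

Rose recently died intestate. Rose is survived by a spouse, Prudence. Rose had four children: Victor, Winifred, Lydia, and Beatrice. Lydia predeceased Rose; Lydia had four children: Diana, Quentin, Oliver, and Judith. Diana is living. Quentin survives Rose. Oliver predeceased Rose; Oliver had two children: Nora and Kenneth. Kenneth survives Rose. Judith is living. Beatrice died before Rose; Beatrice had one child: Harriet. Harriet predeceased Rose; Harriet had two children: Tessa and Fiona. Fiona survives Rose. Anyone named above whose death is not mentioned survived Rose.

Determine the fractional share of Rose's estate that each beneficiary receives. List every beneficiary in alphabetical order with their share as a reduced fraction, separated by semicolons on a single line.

Diana 3/80; Fiona 3/40; Judith 3/80; Kenneth 3/160; Nora 3/160; Prudence 2/5; Quentin 3/80; Tessa 3/40; Victor 3/20; Winifred 3/20

Prudence, as surviving spouse, takes 2/5.
The remaining 3/5 passes to Rose's descendants per stirpes.
The 3/5 is divided into 4 equal shares of 3/20 among Victor, Winifred, Lydia, Beatrice.
Victor is living and takes 3/20.
Winifred is living and takes 3/20.
Lydia predeceased; the 3/20 allotted to Lydia's branch passes to Lydia's issue by representation.
The 3/20 is divided into 4 equal shares of 3/80 among Diana, Quentin, Oliver, Judith.
Diana is living and takes 3/80.
Quentin is living and takes 3/80.
Oliver predeceased; the 3/80 allotted to Oliver's branch passes to Oliver's issue by representation.
The 3/80 is divided into 2 equal shares of 3/160 among Nora, Kenneth.
Nora is living and takes 3/160.
Kenneth is living and takes 3/160.
Judith is living and takes 3/80.
Beatrice predeceased; the 3/20 allotted to Beatrice's branch passes to Beatrice's issue by representation.
Harriet's line is the sole branch at this level, so the full 3/20 passes to Harriet's issue by representation.
The 3/20 is divided into 2 equal shares of 3/40 among Tessa, Fiona.
Tessa is living and takes 3/40.
Fiona is living and takes 3/40.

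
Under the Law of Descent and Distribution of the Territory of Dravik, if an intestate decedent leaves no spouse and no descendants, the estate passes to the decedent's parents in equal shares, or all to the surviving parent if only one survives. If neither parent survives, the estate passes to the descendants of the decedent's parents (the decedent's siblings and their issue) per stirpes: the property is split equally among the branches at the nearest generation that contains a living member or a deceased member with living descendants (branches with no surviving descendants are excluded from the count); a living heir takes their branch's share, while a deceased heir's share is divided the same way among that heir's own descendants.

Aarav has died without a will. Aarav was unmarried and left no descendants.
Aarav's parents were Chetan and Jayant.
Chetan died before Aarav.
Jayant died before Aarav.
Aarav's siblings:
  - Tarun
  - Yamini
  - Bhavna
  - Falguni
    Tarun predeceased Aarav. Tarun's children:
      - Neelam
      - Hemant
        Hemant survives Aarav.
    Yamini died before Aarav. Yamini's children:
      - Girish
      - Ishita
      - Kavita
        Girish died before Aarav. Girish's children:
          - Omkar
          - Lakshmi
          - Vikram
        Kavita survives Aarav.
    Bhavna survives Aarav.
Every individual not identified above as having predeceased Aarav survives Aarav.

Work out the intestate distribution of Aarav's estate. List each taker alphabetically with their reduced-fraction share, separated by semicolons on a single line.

Bhavna 1/4; Falguni 1/4; Hemant 1/8; Ishita 1/12; Kavita 1/12; Lakshmi 1/36; Neelam 1/8; Omkar 1/36; Vikram 1/36

Neither parent survives and there are no descendants, so the estate passes to Aarav's siblings and their issue per stirpes.
The estate is divided into 4 equal shares of 1/4 among Tarun, Yamini, Bhavna, Falguni.
Tarun predeceased; the 1/4 allotted to Tarun's branch passes to Tarun's issue by representation.
The 1/4 is divided into 2 equal shares of 1/8 among Neelam, Hemant.
Neelam is living and takes 1/8.
Hemant is living and takes 1/8.
Yamini predeceased; the 1/4 allotted to Yamini's branch passes to Yamini's issue by representation.
The 1/4 is divided into 3 equal shares of 1/12 among Girish, Ishita, Kavita.
Girish predeceased; the 1/12 allotted to Girish's branch passes to Girish's issue by representation.
The 1/12 is divided into 3 equal shares of 1/36 among Omkar, Lakshmi, Vikram.
Omkar is living and takes 1/36.
Lakshmi is living and takes 1/36.
Vikram is living and takes 1/36.
Ishita is living and takes 1/12.
Kavita is living and takes 1/12.
Bhavna is living and takes 1/4.
Falguni is living and takes 1/4.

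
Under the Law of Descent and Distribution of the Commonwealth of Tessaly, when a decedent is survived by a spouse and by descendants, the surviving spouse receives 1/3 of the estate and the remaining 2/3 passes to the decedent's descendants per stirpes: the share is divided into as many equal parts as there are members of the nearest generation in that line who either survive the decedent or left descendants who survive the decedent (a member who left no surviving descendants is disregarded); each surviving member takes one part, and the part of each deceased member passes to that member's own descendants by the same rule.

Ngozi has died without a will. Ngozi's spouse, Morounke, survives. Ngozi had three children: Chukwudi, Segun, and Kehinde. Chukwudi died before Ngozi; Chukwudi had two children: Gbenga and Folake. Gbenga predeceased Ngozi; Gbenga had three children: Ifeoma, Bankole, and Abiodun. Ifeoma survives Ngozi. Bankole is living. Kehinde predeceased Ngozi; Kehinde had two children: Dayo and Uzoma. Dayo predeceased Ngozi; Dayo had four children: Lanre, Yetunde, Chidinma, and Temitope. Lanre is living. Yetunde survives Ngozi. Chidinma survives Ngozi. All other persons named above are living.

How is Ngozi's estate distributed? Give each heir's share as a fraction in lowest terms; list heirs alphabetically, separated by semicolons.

Morounke, as surviving spouse, takes 1/3.
The remaining 2/3 passes to Ngozi's descendants per stirpes.
The 2/3 is divided into 3 equal shares of 2/9 among Chukwudi, Segun, Kehinde.
Chukwudi predeceased; the 2/9 allotted to Chukwudi's branch passes to Chukwudi's issue by representation.
The 2/9 is divided into 2 equal shares of 1/9 among Gbenga, Folake.
Gbenga predeceased; the 1/9 allotted to Gbenga's branch passes to Gbenga's issue by representation.
The 1/9 is divided into 3 equal shares of 1/27 among Ifeoma, Bankole, Abiodun.
Ifeoma is living and takes 1/27.
Bankole is living and takes 1/27.
Abiodun is living and takes 1/27.
Folake is living and takes 1/9.
Segun is living and takes 2/9.
Kehinde predeceased; the 2/9 allotted to Kehinde's branch passes to Kehinde's issue by representation.
The 2/9 is divided into 2 equal shares of 1/9 among Dayo, Uzoma.
Dayo predeceased; the 1/9 allotted to Dayo's branch passes to Dayo's issue by representation.
The 1/9 is divided into 4 equal shares of 1/36 among Lanre, Yetunde, Chidinma, Temitope.
Lanre is living and takes 1/36.
Yetunde is living and takes 1/36.
Chidinma is living and takes 1/36.
Temitope is living and takes 1/36.
Uzoma is living and takes 1/9.

Abiodun 1/27; Bankole 1/27; Chidinma 1/36; Folake 1/9; Ifeoma 1/27; Lanre 1/36; Morounke 1/3; Segun 2/9; Temitope 1/36; Uzoma 1/9; Yetunde 1/36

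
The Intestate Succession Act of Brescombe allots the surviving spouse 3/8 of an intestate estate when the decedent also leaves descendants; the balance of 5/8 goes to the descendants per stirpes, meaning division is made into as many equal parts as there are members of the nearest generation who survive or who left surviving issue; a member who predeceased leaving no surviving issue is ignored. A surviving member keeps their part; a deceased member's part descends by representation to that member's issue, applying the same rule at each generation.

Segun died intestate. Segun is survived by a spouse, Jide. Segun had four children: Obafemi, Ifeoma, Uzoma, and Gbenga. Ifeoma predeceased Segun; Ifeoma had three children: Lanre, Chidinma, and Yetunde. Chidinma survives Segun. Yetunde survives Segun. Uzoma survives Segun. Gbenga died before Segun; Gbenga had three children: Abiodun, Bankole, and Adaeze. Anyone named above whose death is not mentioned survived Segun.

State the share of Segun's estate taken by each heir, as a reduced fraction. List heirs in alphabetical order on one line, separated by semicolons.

Jide, as surviving spouse, takes 3/8.
The remaining 5/8 passes to Segun's descendants per stirpes.
The 5/8 is divided into 4 equal shares of 5/32 among Obafemi, Ifeoma, Uzoma, Gbenga.
Obafemi is living and takes 5/32.
Ifeoma predeceased; the 5/32 allotted to Ifeoma's branch passes to Ifeoma's issue by representation.
The 5/32 is divided into 3 equal shares of 5/96 among Lanre, Chidinma, Yetunde.
Lanre is living and takes 5/96.
Chidinma is living and takes 5/96.
Yetunde is living and takes 5/96.
Uzoma is living and takes 5/32.
Gbenga predeceased; the 5/32 allotted to Gbenga's branch passes to Gbenga's issue by representation.
The 5/32 is divided into 3 equal shares of 5/96 among Abiodun, Bankole, Adaeze.
Abiodun is living and takes 5/96.
Bankole is living and takes 5/96.
Adaeze is living and takes 5/96.

Abiodun 5/96; Adaeze 5/96; Bankole 5/96; Chidinma 5/96; Jide 3/8; Lanre 5/96; Obafemi 5/32; Uzoma 5/32; Yetunde 5/96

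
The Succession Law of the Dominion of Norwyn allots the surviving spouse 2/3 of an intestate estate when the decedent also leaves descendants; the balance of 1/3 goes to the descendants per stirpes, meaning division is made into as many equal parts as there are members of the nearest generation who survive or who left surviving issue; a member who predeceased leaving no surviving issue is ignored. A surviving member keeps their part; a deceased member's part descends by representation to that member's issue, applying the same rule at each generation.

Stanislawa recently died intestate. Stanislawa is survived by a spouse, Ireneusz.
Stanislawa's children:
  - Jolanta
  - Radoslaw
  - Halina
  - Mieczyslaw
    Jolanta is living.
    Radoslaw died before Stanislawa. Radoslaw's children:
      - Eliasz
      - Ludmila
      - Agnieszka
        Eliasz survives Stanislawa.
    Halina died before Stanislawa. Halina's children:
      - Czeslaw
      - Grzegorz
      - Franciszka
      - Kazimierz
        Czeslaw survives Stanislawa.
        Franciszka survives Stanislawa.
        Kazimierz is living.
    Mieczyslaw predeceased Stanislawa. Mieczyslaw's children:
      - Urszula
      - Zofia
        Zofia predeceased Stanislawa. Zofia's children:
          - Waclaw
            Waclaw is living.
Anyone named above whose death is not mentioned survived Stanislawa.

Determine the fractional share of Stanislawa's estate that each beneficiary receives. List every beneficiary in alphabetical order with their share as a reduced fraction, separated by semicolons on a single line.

Ireneusz, as surviving spouse, takes 2/3.
The remaining 1/3 passes to Stanislawa's descendants per stirpes.
The 1/3 is divided into 4 equal shares of 1/12 among Jolanta, Radoslaw, Halina, Mieczyslaw.
Jolanta is living and takes 1/12.
Radoslaw predeceased; the 1/12 allotted to Radoslaw's branch passes to Radoslaw's issue by representation.
The 1/12 is divided into 3 equal shares of 1/36 among Eliasz, Ludmila, Agnieszka.
Eliasz is living and takes 1/36.
Ludmila is living and takes 1/36.
Agnieszka is living and takes 1/36.
Halina predeceased; the 1/12 allotted to Halina's branch passes to Halina's issue by representation.
The 1/12 is divided into 4 equal shares of 1/48 among Czeslaw, Grzegorz, Franciszka, Kazimierz.
Czeslaw is living and takes 1/48.
Grzegorz is living and takes 1/48.
Franciszka is living and takes 1/48.
Kazimierz is living and takes 1/48.
Mieczyslaw predeceased; the 1/12 allotted to Mieczyslaw's branch passes to Mieczyslaw's issue by representation.
The 1/12 is divided into 2 equal shares of 1/24 among Urszula, Zofia.
Urszula is living and takes 1/24.
Zofia predeceased; the 1/24 allotted to Zofia's branch passes to Zofia's issue by representation.
Waclaw is the sole taker at this level and receives the full 1/24.

Agnieszka 1/36; Czeslaw 1/48; Eliasz 1/36; Franciszka 1/48; Grzegorz 1/48; Ireneusz 2/3; Jolanta 1/12; Kazimierz 1/48; Ludmila 1/36; Urszula 1/24; Waclaw 1/24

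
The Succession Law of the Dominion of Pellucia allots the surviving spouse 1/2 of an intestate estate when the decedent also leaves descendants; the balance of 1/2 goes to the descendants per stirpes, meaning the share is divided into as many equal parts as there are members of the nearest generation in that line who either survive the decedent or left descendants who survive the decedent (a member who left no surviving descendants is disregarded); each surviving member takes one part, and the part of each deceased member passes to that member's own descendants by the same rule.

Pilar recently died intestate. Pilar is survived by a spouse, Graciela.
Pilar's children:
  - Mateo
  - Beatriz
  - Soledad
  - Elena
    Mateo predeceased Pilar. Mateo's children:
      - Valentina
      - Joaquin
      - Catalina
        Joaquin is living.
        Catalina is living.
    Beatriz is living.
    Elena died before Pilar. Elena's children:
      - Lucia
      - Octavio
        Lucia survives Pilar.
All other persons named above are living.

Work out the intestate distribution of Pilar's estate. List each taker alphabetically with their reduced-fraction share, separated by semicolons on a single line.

Graciela, as surviving spouse, takes 1/2.
The remaining 1/2 passes to Pilar's descendants per stirpes.
The 1/2 is divided into 4 equal shares of 1/8 among Mateo, Beatriz, Soledad, Elena.
Mateo predeceased; the 1/8 allotted to Mateo's branch passes to Mateo's issue by representation.
The 1/8 is divided into 3 equal shares of 1/24 among Valentina, Joaquin, Catalina.
Valentina is living and takes 1/24.
Joaquin is living and takes 1/24.
Catalina is living and takes 1/24.
Beatriz is living and takes 1/8.
Soledad is living and takes 1/8.
Elena predeceased; the 1/8 allotted to Elena's branch passes to Elena's issue by representation.
The 1/8 is divided into 2 equal shares of 1/16 among Lucia, Octavio.
Lucia is living and takes 1/16.
Octavio is living and takes 1/16.

Beatriz 1/8; Catalina 1/24; Graciela 1/2; Joaquin 1/24; Lucia 1/16; Octavio 1/16; Soledad 1/8; Valentina 1/24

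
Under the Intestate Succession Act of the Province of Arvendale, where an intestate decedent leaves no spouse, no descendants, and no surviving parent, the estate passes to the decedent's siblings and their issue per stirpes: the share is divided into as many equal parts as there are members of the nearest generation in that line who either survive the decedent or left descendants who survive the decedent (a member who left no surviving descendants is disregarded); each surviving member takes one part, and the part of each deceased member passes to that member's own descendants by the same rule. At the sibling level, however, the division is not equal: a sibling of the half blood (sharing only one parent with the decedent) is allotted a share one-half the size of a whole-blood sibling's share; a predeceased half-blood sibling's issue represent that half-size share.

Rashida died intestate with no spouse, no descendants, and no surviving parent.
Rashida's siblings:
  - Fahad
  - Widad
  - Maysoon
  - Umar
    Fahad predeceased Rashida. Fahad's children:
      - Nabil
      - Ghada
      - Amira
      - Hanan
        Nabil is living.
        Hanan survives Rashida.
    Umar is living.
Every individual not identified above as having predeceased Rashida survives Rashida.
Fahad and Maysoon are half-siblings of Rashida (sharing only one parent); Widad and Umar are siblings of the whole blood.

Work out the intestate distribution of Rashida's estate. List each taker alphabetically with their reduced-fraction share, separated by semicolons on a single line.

Amira 1/24; Ghada 1/24; Hanan 1/24; Maysoon 1/6; Nabil 1/24; Umar 1/3; Widad 1/3

No spouse, descendants, or parent survives, so the estate passes to Rashida's siblings per stirpes.
Half-blood siblings count for one-half the weight of whole-blood siblings at the initial division.
Dividing 1 in proportion to weights (total weight 3): Fahad (weight 1/2) → 1/6; Widad (weight 1) → 1/3; Maysoon (weight 1/2) → 1/6; Umar (weight 1) → 1/3.
Fahad predeceased; the 1/6 allotted to Fahad's branch passes to Fahad's issue by representation.
The 1/6 is divided into 4 equal shares of 1/24 among Nabil, Ghada, Amira, Hanan.
Nabil is living and takes 1/24.
Ghada is living and takes 1/24.
Amira is living and takes 1/24.
Hanan is living and takes 1/24.
Widad is living and takes 1/3.
Maysoon is living and takes 1/6.
Umar is living and takes 1/3.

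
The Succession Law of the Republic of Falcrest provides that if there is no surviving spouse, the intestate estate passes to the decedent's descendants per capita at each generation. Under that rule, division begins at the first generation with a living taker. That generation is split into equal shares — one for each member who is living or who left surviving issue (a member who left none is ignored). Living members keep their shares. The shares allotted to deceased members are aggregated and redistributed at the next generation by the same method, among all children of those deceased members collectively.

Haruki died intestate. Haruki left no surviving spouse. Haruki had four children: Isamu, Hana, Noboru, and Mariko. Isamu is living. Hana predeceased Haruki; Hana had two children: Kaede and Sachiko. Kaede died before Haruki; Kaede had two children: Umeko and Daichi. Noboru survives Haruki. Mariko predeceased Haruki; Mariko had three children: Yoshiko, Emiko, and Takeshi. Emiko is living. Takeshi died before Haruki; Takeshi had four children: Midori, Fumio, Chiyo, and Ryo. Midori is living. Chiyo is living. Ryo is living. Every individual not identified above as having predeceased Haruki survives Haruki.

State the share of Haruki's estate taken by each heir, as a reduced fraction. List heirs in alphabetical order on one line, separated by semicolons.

There is no surviving spouse, so the entire estate passes to Haruki's descendants per capita at each generation.
At generation 1 (Isamu, Hana, Noboru, Mariko) there are 4 shares of (1)/4 = 1/4 each.
Living: Isamu and Noboru — each takes 1/4.
Deceased: Hana and Mariko. Their combined 1/2 is pooled and carried to generation 2.
At generation 2 (Kaede, Sachiko, Yoshiko, Emiko, Takeshi) there are 5 shares of (1/2)/5 = 1/10 each.
Living: Sachiko, Yoshiko, and Emiko — each takes 1/10.
Deceased: Kaede and Takeshi. Their combined 1/5 is pooled and carried to generation 3.
At generation 3 (Umeko, Daichi, Midori, Fumio, Chiyo, Ryo) there are 6 shares of (1/5)/6 = 1/30 each.
Living: Umeko, Daichi, Midori, Fumio, Chiyo, and Ryo — each takes 1/30.

Chiyo 1/30; Daichi 1/30; Emiko 1/10; Fumio 1/30; Isamu 1/4; Midori 1/30; Noboru 1/4; Ryo 1/30; Sachiko 1/10; Umeko 1/30; Yoshiko 1/10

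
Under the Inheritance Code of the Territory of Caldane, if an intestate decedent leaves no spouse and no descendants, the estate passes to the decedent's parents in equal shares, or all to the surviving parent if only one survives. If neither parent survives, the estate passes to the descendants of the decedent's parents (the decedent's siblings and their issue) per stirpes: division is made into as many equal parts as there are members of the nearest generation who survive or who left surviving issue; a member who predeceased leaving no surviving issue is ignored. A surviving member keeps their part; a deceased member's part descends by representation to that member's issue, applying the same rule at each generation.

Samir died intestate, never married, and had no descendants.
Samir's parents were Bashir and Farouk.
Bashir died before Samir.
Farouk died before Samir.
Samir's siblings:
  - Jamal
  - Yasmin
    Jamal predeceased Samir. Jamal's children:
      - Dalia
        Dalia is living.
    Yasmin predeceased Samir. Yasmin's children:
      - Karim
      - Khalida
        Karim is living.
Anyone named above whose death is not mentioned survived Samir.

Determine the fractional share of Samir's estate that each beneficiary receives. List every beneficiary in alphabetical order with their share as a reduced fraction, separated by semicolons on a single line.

Dalia 1/2; Karim 1/4; Khalida 1/4

Neither parent survives and there are no descendants, so the estate passes to Samir's siblings and their issue per stirpes.
The estate is divided into 2 equal shares of 1/2 among Jamal, Yasmin.
Jamal predeceased; the 1/2 allotted to Jamal's branch passes to Jamal's issue by representation.
Dalia is the sole taker at this level and receives the full 1/2.
Yasmin predeceased; the 1/2 allotted to Yasmin's branch passes to Yasmin's issue by representation.
The 1/2 is divided into 2 equal shares of 1/4 among Karim, Khalida.
Karim is living and takes 1/4.
Khalida is living and takes 1/4.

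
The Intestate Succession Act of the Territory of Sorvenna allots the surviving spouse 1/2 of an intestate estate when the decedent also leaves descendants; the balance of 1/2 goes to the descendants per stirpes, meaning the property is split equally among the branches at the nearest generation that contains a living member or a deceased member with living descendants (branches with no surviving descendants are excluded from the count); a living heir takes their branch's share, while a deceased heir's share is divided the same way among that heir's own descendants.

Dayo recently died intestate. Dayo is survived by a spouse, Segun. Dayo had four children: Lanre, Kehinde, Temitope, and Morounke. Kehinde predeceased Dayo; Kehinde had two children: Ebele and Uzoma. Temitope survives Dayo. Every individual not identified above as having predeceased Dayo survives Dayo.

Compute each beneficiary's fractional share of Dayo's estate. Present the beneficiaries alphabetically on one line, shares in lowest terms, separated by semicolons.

Ebele 1/16; Lanre 1/8; Morounke 1/8; Segun 1/2; Temitope 1/8; Uzoma 1/16

Segun, as surviving spouse, takes 1/2.
The remaining 1/2 passes to Dayo's descendants per stirpes.
The 1/2 is divided into 4 equal shares of 1/8 among Lanre, Kehinde, Temitope, Morounke.
Lanre is living and takes 1/8.
Kehinde predeceased; the 1/8 allotted to Kehinde's branch passes to Kehinde's issue by representation.
The 1/8 is divided into 2 equal shares of 1/16 among Ebele, Uzoma.
Ebele is living and takes 1/16.
Uzoma is living and takes 1/16.
Temitope is living and takes 1/8.
Morounke is living and takes 1/8.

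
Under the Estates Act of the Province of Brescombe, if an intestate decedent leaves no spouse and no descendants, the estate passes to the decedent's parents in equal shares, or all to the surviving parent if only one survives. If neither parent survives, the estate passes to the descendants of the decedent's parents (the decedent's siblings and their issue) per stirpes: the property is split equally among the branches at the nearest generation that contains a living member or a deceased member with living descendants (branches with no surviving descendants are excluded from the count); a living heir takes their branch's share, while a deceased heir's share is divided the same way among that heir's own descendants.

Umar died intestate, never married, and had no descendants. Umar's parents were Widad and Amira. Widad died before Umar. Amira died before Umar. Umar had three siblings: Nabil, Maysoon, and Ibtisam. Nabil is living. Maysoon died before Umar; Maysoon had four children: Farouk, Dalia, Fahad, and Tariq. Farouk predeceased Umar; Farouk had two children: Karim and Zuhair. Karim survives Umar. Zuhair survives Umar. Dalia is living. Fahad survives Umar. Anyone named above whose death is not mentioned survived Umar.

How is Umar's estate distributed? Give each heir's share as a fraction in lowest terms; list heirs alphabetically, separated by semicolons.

Neither parent survives and there are no descendants, so the estate passes to Umar's siblings and their issue per stirpes.
The estate is divided into 3 equal shares of 1/3 among Nabil, Maysoon, Ibtisam.
Nabil is living and takes 1/3.
Maysoon predeceased; the 1/3 allotted to Maysoon's branch passes to Maysoon's issue by representation.
The 1/3 is divided into 4 equal shares of 1/12 among Farouk, Dalia, Fahad, Tariq.
Farouk predeceased; the 1/12 allotted to Farouk's branch passes to Farouk's issue by representation.
The 1/12 is divided into 2 equal shares of 1/24 among Karim, Zuhair.
Karim is living and takes 1/24.
Zuhair is living and takes 1/24.
Dalia is living and takes 1/12.
Fahad is living and takes 1/12.
Tariq is living and takes 1/12.
Ibtisam is living and takes 1/3.

Dalia 1/12; Fahad 1/12; Ibtisam 1/3; Karim 1/24; Nabil 1/3; Tariq 1/12; Zuhair 1/24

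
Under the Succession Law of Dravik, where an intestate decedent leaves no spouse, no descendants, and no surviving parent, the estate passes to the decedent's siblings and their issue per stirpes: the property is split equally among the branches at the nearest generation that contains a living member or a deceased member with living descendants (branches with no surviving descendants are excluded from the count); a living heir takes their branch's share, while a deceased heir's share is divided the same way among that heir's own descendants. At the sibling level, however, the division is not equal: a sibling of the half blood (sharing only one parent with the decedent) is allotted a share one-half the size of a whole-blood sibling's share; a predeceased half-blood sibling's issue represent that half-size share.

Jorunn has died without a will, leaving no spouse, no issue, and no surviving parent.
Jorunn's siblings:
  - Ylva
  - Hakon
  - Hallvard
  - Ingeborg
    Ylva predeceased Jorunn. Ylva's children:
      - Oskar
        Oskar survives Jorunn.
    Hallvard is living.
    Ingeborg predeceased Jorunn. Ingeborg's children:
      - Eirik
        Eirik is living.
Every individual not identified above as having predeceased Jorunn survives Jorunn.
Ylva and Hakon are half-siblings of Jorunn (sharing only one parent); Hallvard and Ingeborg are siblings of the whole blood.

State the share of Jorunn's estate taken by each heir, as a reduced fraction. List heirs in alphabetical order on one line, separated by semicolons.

No spouse, descendants, or parent survives, so the estate passes to Jorunn's siblings per stirpes.
Half-blood siblings count for one-half the weight of whole-blood siblings at the initial division.
Dividing 1 in proportion to weights (total weight 3): Ylva (weight 1/2) → 1/6; Hakon (weight 1/2) → 1/6; Hallvard (weight 1) → 1/3; Ingeborg (weight 1) → 1/3.
Ylva predeceased; the 1/6 allotted to Ylva's branch passes to Ylva's issue by representation.
Oskar is the sole taker at this level and receives the full 1/6.
Hakon is living and takes 1/6.
Hallvard is living and takes 1/3.
Ingeborg predeceased; the 1/3 allotted to Ingeborg's branch passes to Ingeborg's issue by representation.
Eirik is the sole taker at this level and receives the full 1/3.

Eirik 1/3; Hakon 1/6; Hallvard 1/3; Oskar 1/6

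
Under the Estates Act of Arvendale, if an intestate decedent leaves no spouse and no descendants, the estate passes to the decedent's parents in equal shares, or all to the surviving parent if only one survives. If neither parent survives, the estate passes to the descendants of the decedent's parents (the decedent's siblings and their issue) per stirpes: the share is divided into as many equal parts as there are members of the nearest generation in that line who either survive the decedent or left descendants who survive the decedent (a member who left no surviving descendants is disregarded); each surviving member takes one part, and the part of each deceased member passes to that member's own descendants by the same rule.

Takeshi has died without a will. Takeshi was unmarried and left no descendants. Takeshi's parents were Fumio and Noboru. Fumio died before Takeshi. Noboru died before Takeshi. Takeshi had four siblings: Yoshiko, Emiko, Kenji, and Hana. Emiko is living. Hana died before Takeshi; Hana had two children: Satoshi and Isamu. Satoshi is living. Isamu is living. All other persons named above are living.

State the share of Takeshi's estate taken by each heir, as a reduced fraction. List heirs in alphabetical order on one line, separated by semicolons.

Emiko 1/4; Isamu 1/8; Kenji 1/4; Satoshi 1/8; Yoshiko 1/4

Neither parent survives and there are no descendants, so the estate passes to Takeshi's siblings and their issue per stirpes.
The estate is divided into 4 equal shares of 1/4 among Yoshiko, Emiko, Kenji, Hana.
Yoshiko is living and takes 1/4.
Emiko is living and takes 1/4.
Kenji is living and takes 1/4.
Hana predeceased; the 1/4 allotted to Hana's branch passes to Hana's issue by representation.
The 1/4 is divided into 2 equal shares of 1/8 among Satoshi, Isamu.
Satoshi is living and takes 1/8.
Isamu is living and takes 1/8.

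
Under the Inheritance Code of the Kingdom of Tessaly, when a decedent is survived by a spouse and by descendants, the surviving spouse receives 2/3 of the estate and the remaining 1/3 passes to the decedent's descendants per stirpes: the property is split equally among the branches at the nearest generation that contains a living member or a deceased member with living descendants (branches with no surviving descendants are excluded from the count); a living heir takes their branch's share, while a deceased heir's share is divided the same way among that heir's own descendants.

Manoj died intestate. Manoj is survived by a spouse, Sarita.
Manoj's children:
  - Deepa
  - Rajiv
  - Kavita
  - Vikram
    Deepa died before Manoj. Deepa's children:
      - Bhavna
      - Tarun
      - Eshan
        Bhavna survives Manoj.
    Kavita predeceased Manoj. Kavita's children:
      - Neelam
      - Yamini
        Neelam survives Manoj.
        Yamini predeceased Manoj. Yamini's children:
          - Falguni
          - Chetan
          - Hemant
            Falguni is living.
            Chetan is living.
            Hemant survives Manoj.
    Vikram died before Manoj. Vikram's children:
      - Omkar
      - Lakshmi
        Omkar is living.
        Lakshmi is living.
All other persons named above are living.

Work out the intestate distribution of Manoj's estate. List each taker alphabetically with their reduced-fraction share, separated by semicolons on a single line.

Sarita, as surviving spouse, takes 2/3.
The remaining 1/3 passes to Manoj's descendants per stirpes.
The 1/3 is divided into 4 equal shares of 1/12 among Deepa, Rajiv, Kavita, Vikram.
Deepa predeceased; the 1/12 allotted to Deepa's branch passes to Deepa's issue by representation.
The 1/12 is divided into 3 equal shares of 1/36 among Bhavna, Tarun, Eshan.
Bhavna is living and takes 1/36.
Tarun is living and takes 1/36.
Eshan is living and takes 1/36.
Rajiv is living and takes 1/12.
Kavita predeceased; the 1/12 allotted to Kavita's branch passes to Kavita's issue by representation.
The 1/12 is divided into 2 equal shares of 1/24 among Neelam, Yamini.
Neelam is living and takes 1/24.
Yamini predeceased; the 1/24 allotted to Yamini's branch passes to Yamini's issue by representation.
The 1/24 is divided into 3 equal shares of 1/72 among Falguni, Chetan, Hemant.
Falguni is living and takes 1/72.
Chetan is living and takes 1/72.
Hemant is living and takes 1/72.
Vikram predeceased; the 1/12 allotted to Vikram's branch passes to Vikram's issue by representation.
The 1/12 is divided into 2 equal shares of 1/24 among Omkar, Lakshmi.
Omkar is living and takes 1/24.
Lakshmi is living and takes 1/24.

Bhavna 1/36; Chetan 1/72; Eshan 1/36; Falguni 1/72; Hemant 1/72; Lakshmi 1/24; Neelam 1/24; Omkar 1/24; Rajiv 1/12; Sarita 2/3; Tarun 1/36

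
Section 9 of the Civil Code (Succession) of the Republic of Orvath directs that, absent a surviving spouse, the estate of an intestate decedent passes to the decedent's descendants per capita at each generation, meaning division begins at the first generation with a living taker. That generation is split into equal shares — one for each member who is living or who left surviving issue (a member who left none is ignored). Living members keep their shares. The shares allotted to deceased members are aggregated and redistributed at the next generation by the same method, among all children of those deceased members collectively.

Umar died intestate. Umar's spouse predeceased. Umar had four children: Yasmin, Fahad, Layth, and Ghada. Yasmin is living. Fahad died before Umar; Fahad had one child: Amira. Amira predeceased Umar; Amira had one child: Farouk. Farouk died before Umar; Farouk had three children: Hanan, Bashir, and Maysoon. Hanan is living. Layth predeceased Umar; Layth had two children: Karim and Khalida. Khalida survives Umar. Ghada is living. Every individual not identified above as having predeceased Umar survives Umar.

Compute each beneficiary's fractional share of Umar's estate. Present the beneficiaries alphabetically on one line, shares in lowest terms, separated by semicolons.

Bashir 1/18; Ghada 1/4; Hanan 1/18; Karim 1/6; Khalida 1/6; Maysoon 1/18; Yasmin 1/4

There is no surviving spouse, so the entire estate passes to Umar's descendants per capita at each generation.
At generation 1 (Yasmin, Fahad, Layth, Ghada) there are 4 shares of (1)/4 = 1/4 each.
Living: Yasmin and Ghada — each takes 1/4.
Deceased: Fahad and Layth. Their combined 1/2 is pooled and carried to generation 2.
At generation 2 (Amira, Karim, Khalida) there are 3 shares of (1/2)/3 = 1/6 each.
Living: Karim and Khalida — each takes 1/6.
Deceased: Amira. That 1/6 share is carried to generation 3.
At generation 3 (Farouk) there are 1 shares of (1/6)/1 = 1/6 each.
Deceased: Farouk. That 1/6 share is carried to generation 4.
At generation 4 (Hanan, Bashir, Maysoon) there are 3 shares of (1/6)/3 = 1/18 each.
Living: Hanan, Bashir, and Maysoon — each takes 1/18.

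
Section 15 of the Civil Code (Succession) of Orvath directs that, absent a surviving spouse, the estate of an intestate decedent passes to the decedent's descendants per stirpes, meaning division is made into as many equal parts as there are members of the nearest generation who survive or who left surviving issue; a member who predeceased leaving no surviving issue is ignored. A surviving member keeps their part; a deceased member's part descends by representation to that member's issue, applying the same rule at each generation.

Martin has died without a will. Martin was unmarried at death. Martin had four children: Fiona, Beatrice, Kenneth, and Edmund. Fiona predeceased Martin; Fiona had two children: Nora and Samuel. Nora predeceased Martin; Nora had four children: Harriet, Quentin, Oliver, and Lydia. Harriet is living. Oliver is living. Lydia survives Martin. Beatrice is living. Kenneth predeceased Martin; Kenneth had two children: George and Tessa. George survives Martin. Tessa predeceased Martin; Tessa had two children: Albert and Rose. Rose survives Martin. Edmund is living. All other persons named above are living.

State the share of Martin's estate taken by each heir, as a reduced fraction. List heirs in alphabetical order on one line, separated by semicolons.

There is no surviving spouse, so the entire estate passes to Martin's descendants per stirpes.
The estate is divided into 4 equal shares of 1/4 among Fiona, Beatrice, Kenneth, Edmund.
Fiona predeceased; the 1/4 allotted to Fiona's branch passes to Fiona's issue by representation.
The 1/4 is divided into 2 equal shares of 1/8 among Nora, Samuel.
Nora predeceased; the 1/8 allotted to Nora's branch passes to Nora's issue by representation.
The 1/8 is divided into 4 equal shares of 1/32 among Harriet, Quentin, Oliver, Lydia.
Harriet is living and takes 1/32.
Quentin is living and takes 1/32.
Oliver is living and takes 1/32.
Lydia is living and takes 1/32.
Samuel is living and takes 1/8.
Beatrice is living and takes 1/4.
Kenneth predeceased; the 1/4 allotted to Kenneth's branch passes to Kenneth's issue by representation.
The 1/4 is divided into 2 equal shares of 1/8 among George, Tessa.
George is living and takes 1/8.
Tessa predeceased; the 1/8 allotted to Tessa's branch passes to Tessa's issue by representation.
The 1/8 is divided into 2 equal shares of 1/16 among Albert, Rose.
Albert is living and takes 1/16.
Rose is living and takes 1/16.
Edmund is living and takes 1/4.

Albert 1/16; Beatrice 1/4; Edmund 1/4; George 1/8; Harriet 1/32; Lydia 1/32; Oliver 1/32; Quentin 1/32; Rose 1/16; Samuel 1/8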